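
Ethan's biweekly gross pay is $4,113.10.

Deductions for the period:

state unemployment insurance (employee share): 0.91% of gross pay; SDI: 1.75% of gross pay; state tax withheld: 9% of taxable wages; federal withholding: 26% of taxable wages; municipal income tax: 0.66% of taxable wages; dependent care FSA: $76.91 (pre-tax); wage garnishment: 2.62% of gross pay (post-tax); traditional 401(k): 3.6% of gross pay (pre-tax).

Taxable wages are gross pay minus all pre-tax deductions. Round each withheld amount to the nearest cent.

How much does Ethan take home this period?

Dependent care FSA: $76.91
Traditional 401(k): $4,113.10 × 0.036 = $148.07
Pre-tax total = $76.91 + $148.07 = $224.98
Taxable wages = $4,113.10 − $224.98 = $3,888.12
State tax withheld: $3,888.12 × 0.09 = $349.93
Municipal income tax: $3,888.12 × 0.0066 = $25.66
Federal withholding: $3,888.12 × 0.26 = $1,010.91
State unemployment insurance (employee share): $4,113.10 × 0.0091 = $37.43
SDI: $4,113.10 × 0.0175 = $71.98
Wage garnishment: $4,113.10 × 0.0262 = $107.76
Total deductions = $76.91 + $148.07 + $349.93 + $25.66 + $1,010.91 + $37.43 + $71.98 + $107.76 = $1,828.65
Net pay = $4,113.10 − $1,828.65 = $2,284.45

$2,284.45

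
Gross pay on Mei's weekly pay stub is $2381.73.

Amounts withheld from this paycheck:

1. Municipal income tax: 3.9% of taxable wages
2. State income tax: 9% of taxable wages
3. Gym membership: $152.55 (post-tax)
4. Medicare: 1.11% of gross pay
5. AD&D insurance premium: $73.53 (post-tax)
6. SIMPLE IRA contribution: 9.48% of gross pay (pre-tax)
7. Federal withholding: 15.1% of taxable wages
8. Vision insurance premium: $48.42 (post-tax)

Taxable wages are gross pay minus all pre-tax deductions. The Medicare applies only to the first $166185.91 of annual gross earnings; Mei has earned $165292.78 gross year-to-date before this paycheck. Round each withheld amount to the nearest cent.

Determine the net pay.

$1267.87

SIMPLE IRA contribution: $2381.73 × 0.0948 = $225.79
Taxable wages = $2381.73 − $225.79 = $2155.94
State income tax: $2155.94 × 0.09 = $194.03
Federal withholding: $2155.94 × 0.151 = $325.55
Municipal income tax: $2155.94 × 0.039 = $84.08
Medicare: only $166185.91 − $165292.78 = $893.13 of this check is subject → $893.13 × 0.0111 = $9.91
Vision insurance premium: $48.42
AD&D insurance premium: $73.53
Gym membership: $152.55
Total deductions = $225.79 + $194.03 + $325.55 + $84.08 + $9.91 + $48.42 + $73.53 + $152.55 = $1113.86
Net pay = $2381.73 − $1113.86 = $1267.87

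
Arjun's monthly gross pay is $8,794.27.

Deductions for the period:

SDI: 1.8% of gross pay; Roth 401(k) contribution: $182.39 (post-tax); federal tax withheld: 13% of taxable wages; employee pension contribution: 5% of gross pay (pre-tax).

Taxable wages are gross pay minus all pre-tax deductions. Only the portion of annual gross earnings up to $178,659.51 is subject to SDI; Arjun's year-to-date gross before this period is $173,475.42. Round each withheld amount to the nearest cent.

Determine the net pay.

$6,992.77

Employee pension contribution: $8,794.27 × 0.05 = $439.71
Taxable wages = $8,794.27 − $439.71 = $8,354.56
Federal tax withheld: $8,354.56 × 0.13 = $1,086.09
SDI: only $178,659.51 − $173,475.42 = $5,184.09 of this check is subject → $5,184.09 × 0.018 = $93.31
Roth 401(k) contribution: $182.39
Total deductions = $439.71 + $1,086.09 + $93.31 + $182.39 = $1,801.50
Net pay = $8,794.27 − $1,801.50 = $6,992.77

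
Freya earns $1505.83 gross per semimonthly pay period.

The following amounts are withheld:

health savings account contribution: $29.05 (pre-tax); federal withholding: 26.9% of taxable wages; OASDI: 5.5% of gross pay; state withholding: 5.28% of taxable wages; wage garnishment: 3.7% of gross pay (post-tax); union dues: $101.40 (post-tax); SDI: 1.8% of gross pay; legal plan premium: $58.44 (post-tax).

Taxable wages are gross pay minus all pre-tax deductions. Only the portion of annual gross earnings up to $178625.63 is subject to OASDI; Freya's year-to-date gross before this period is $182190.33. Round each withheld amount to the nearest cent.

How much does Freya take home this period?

Health savings account contribution: $29.05
Taxable wages = $1505.83 − $29.05 = $1476.78
State withholding: $1476.78 × 0.0528 = $77.97
Federal withholding: $1476.78 × 0.269 = $397.25
OASDI: annual cap $178625.63 already reached (YTD $182190.33), so $0.00
SDI: $1505.83 × 0.018 = $27.10
Legal plan premium: $58.44
Wage garnishment: $1505.83 × 0.037 = $55.72
Union dues: $101.40
Total deductions = $29.05 + $77.97 + $397.25 + $0.00 + $27.10 + $58.44 + $55.72 + $101.40 = $746.93
Net pay = $1505.83 − $746.93 = $758.90

$758.90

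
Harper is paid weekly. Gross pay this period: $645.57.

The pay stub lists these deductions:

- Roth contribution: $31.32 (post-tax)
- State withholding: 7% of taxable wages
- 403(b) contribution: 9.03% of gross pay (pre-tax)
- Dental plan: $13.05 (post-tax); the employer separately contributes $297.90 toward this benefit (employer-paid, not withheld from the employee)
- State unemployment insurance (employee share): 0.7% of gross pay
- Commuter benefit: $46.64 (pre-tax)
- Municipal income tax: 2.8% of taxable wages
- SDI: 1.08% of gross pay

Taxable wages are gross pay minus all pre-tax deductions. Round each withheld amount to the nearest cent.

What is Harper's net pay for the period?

Commuter benefit: $46.64
403(b) contribution: $645.57 × 0.0903 = $58.29
Pre-tax total = $46.64 + $58.29 = $104.93
Taxable wages = $645.57 − $104.93 = $540.64
Municipal income tax: $540.64 × 0.028 = $15.14
State withholding: $540.64 × 0.07 = $37.84
State unemployment insurance (employee share): $645.57 × 0.007 = $4.52
SDI: $645.57 × 0.0108 = $6.97
Dental plan: $13.05
Roth contribution: $31.32
(Employer's $297.90 toward dental plan is not withheld from the employee.)
Total deductions = $46.64 + $58.29 + $15.14 + $37.84 + $4.52 + $6.97 + $13.05 + $31.32 = $213.77
Net pay = $645.57 − $213.77 = $431.80

$431.80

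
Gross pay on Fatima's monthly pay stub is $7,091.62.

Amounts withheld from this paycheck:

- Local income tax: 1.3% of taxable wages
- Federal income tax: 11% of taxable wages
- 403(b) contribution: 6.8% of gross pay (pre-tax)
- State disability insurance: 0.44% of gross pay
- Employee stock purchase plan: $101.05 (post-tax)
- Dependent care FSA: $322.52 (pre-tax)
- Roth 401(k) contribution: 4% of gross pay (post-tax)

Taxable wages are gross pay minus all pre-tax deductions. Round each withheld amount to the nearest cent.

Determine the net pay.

Dependent care FSA: $322.52
403(b) contribution: $7,091.62 × 0.068 = $482.23
Pre-tax total = $322.52 + $482.23 = $804.75
Taxable wages = $7,091.62 − $804.75 = $6,286.87
Federal income tax: $6,286.87 × 0.11 = $691.56
Local income tax: $6,286.87 × 0.013 = $81.73
State disability insurance: $7,091.62 × 0.0044 = $31.20
Roth 401(k) contribution: $7,091.62 × 0.04 = $283.66
Employee stock purchase plan: $101.05
Total deductions = $322.52 + $482.23 + $691.56 + $81.73 + $31.20 + $283.66 + $101.05 = $1,993.95
Net pay = $7,091.62 − $1,993.95 = $5,097.67

$5,097.67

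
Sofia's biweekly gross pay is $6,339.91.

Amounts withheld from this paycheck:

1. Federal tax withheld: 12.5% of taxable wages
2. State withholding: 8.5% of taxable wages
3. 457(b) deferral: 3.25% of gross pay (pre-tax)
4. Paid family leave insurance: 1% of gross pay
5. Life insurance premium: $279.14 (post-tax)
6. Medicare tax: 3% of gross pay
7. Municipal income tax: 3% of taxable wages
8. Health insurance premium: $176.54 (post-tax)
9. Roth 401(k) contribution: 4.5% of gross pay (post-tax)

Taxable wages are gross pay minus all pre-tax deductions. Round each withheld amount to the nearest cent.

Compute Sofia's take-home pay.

$3,667.15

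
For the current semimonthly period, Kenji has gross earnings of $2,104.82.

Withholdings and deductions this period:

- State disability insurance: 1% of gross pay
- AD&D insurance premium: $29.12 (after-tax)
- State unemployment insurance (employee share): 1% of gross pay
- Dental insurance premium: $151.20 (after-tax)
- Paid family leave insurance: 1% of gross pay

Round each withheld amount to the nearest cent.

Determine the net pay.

State disability insurance: $2,104.82 × 0.01 = $21.05
State unemployment insurance (employee share): $2,104.82 × 0.01 = $21.05
Paid family leave insurance: $2,104.82 × 0.01 = $21.05
AD&D insurance premium: $29.12
Dental insurance premium: $151.20
Total deductions = $21.05 + $21.05 + $21.05 + $29.12 + $151.20 = $243.47
Net pay = $2,104.82 − $243.47 = $1,861.35

$1,861.35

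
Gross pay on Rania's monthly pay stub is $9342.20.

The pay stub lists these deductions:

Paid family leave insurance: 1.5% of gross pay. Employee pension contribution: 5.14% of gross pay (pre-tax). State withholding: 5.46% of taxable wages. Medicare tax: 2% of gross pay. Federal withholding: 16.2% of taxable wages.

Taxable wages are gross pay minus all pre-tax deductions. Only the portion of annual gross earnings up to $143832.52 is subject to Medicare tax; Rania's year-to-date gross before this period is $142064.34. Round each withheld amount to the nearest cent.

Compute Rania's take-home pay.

$6767.00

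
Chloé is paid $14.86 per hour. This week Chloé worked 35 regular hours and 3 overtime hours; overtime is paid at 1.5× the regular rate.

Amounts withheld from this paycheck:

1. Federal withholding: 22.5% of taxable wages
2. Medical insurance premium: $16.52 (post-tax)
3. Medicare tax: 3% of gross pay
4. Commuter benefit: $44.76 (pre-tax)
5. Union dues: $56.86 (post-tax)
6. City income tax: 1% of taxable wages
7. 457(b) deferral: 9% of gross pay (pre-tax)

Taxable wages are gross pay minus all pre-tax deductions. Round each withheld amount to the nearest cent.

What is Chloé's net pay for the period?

Regular pay: 35 × $14.86 = $520.10
Overtime pay: 3 × $14.86 × 1.5 = $66.87
Gross pay = $520.10 + $66.87 = $586.97
457(b) deferral: $586.97 × 0.09 = $52.83
Commuter benefit: $44.76
Pre-tax total = $52.83 + $44.76 = $97.59
Taxable wages = $586.97 − $97.59 = $489.38
City income tax: $489.38 × 0.01 = $4.89
Federal withholding: $489.38 × 0.225 = $110.11
Medicare tax: $586.97 × 0.03 = $17.61
Union dues: $56.86
Medical insurance premium: $16.52
Total deductions = $52.83 + $44.76 + $4.89 + $110.11 + $17.61 + $56.86 + $16.52 = $303.58
Net pay = $586.97 − $303.58 = $283.39

$283.39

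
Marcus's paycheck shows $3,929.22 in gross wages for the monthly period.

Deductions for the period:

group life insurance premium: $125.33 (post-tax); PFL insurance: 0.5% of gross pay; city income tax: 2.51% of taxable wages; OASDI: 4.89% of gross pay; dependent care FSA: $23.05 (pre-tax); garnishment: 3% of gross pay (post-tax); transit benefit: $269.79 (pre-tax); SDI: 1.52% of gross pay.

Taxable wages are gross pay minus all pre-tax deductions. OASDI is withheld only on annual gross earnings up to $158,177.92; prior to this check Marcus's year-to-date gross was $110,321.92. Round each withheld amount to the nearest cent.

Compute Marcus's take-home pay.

$3,030.39

Transit benefit: $269.79
Dependent care FSA: $23.05
Pre-tax total = $269.79 + $23.05 = $292.84
Taxable wages = $3,929.22 − $292.84 = $3,636.38
City income tax: $3,636.38 × 0.0251 = $91.27
PFL insurance: $3,929.22 × 0.005 = $19.65
SDI: $3,929.22 × 0.0152 = $59.72
OASDI: cap not yet reached, full $3,929.22 is subject → $3,929.22 × 0.0489 = $192.14
Garnishment: $3,929.22 × 0.03 = $117.88
Group life insurance premium: $125.33
Total deductions = $269.79 + $23.05 + $91.27 + $19.65 + $59.72 + $192.14 + $117.88 + $125.33 = $898.83
Net pay = $3,929.22 − $898.83 = $3,030.39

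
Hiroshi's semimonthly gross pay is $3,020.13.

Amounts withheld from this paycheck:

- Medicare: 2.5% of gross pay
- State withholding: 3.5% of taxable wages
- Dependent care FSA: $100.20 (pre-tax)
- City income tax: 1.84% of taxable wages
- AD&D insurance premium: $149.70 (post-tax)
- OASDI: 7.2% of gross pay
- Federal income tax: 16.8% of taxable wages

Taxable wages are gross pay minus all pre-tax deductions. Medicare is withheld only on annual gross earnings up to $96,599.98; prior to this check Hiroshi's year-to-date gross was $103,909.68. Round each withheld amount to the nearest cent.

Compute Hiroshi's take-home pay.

$1,906.30

Dependent care FSA: $100.20
Taxable wages = $3,020.13 − $100.20 = $2,919.93
City income tax: $2,919.93 × 0.0184 = $53.73
Federal income tax: $2,919.93 × 0.168 = $490.55
State withholding: $2,919.93 × 0.035 = $102.20
Medicare: annual cap $96,599.98 already reached (YTD $103,909.68), so $0.00
OASDI: $3,020.13 × 0.072 = $217.45
AD&D insurance premium: $149.70
Total deductions = $100.20 + $53.73 + $490.55 + $102.20 + $0.00 + $217.45 + $149.70 = $1,113.83
Net pay = $3,020.13 − $1,113.83 = $1,906.30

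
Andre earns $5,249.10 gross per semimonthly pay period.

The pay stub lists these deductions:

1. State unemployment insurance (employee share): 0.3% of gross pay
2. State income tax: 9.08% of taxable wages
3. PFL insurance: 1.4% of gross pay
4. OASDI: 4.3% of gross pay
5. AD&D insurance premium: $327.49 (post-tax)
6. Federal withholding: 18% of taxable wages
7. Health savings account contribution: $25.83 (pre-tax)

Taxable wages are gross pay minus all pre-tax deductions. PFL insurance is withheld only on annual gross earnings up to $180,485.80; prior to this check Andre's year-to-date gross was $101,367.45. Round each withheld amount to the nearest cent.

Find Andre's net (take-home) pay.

$3,166.37

Health savings account contribution: $25.83
Taxable wages = $5,249.10 − $25.83 = $5,223.27
Federal withholding: $5,223.27 × 0.18 = $940.19
State income tax: $5,223.27 × 0.0908 = $474.27
PFL insurance: cap not yet reached, full $5,249.10 is subject → $5,249.10 × 0.014 = $73.49
OASDI: $5,249.10 × 0.043 = $225.71
State unemployment insurance (employee share): $5,249.10 × 0.003 = $15.75
AD&D insurance premium: $327.49
Total deductions = $25.83 + $940.19 + $474.27 + $73.49 + $225.71 + $15.75 + $327.49 = $2,082.73
Net pay = $5,249.10 − $2,082.73 = $3,166.37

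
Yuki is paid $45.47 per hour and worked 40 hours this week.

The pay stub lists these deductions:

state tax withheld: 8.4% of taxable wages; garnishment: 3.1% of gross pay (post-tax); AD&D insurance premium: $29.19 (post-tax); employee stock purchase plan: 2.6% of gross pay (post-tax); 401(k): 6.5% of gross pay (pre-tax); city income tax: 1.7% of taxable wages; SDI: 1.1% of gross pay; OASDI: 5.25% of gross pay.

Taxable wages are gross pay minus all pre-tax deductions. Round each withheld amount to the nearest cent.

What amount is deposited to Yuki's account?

Gross pay: 40 × $45.47 = $1818.80
401(k): $1818.80 × 0.065 = $118.22
Taxable wages = $1818.80 − $118.22 = $1700.58
State tax withheld: $1700.58 × 0.084 = $142.85
City income tax: $1700.58 × 0.017 = $28.91
SDI: $1818.80 × 0.011 = $20.01
OASDI: $1818.80 × 0.0525 = $95.49
Employee stock purchase plan: $1818.80 × 0.026 = $47.29
Garnishment: $1818.80 × 0.031 = $56.38
AD&D insurance premium: $29.19
Total deductions = $118.22 + $142.85 + $28.91 + $20.01 + $95.49 + $47.29 + $56.38 + $29.19 = $538.34
Net pay = $1818.80 − $538.34 = $1280.46

$1280.46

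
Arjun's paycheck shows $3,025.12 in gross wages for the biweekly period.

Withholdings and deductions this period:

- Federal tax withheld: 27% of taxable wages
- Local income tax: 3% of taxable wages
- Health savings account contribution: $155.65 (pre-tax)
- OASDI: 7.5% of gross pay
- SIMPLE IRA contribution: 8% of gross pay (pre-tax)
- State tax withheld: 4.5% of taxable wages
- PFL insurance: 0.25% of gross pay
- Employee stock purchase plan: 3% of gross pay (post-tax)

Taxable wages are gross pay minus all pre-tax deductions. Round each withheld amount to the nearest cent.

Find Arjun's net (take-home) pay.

$1,395.80

SIMPLE IRA contribution: $3,025.12 × 0.08 = $242.01
Health savings account contribution: $155.65
Pre-tax total = $242.01 + $155.65 = $397.66
Taxable wages = $3,025.12 − $397.66 = $2,627.46
State tax withheld: $2,627.46 × 0.045 = $118.24
Local income tax: $2,627.46 × 0.03 = $78.82
Federal tax withheld: $2,627.46 × 0.27 = $709.41
OASDI: $3,025.12 × 0.075 = $226.88
PFL insurance: $3,025.12 × 0.0025 = $7.56
Employee stock purchase plan: $3,025.12 × 0.03 = $90.75
Total deductions = $242.01 + $155.65 + $118.24 + $78.82 + $709.41 + $226.88 + $7.56 + $90.75 = $1,629.32
Net pay = $3,025.12 − $1,629.32 = $1,395.80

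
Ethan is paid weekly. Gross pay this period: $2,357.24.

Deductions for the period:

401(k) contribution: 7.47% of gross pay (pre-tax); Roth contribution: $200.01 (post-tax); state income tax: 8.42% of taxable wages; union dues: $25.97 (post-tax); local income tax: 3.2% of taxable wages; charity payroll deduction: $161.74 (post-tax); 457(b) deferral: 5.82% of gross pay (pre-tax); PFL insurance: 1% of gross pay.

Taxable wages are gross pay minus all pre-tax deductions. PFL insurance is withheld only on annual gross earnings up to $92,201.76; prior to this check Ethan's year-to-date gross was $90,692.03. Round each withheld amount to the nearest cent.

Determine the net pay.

$1,403.63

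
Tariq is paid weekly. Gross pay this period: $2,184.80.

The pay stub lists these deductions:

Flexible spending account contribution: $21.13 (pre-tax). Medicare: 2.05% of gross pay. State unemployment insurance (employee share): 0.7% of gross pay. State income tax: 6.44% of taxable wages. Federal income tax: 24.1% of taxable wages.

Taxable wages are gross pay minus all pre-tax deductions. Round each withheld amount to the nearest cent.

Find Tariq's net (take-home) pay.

$1,442.81

Flexible spending account contribution: $21.13
Taxable wages = $2,184.80 − $21.13 = $2,163.67
State income tax: $2,163.67 × 0.0644 = $139.34
Federal income tax: $2,163.67 × 0.241 = $521.44
Medicare: $2,184.80 × 0.0205 = $44.79
State unemployment insurance (employee share): $2,184.80 × 0.007 = $15.29
Total deductions = $21.13 + $139.34 + $521.44 + $44.79 + $15.29 = $741.99
Net pay = $2,184.80 − $741.99 = $1,442.81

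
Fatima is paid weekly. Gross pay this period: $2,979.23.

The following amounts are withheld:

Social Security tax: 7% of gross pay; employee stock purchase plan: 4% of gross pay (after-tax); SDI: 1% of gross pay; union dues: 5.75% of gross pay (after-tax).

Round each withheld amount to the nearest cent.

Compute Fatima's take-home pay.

SDI: $2,979.23 × 0.01 = $29.79
Social Security tax: $2,979.23 × 0.07 = $208.55
Employee stock purchase plan: $2,979.23 × 0.04 = $119.17
Union dues: $2,979.23 × 0.0575 = $171.31
Total deductions = $29.79 + $208.55 + $119.17 + $171.31 = $528.82
Net pay = $2,979.23 − $528.82 = $2,450.41

$2,450.41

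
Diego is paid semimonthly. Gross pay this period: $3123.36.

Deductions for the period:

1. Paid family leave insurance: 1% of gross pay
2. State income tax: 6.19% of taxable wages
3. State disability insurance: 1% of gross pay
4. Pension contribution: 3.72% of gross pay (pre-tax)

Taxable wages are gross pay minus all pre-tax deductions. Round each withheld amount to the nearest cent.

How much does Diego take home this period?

$2758.57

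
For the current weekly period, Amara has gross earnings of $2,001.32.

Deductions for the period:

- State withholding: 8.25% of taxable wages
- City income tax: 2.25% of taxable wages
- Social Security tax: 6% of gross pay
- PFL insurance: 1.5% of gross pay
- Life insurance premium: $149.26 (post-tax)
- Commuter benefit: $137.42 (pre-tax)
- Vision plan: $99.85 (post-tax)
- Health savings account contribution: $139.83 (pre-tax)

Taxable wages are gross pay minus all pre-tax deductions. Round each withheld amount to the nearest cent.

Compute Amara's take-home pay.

$1,143.83

Health savings account contribution: $139.83
Commuter benefit: $137.42
Pre-tax total = $139.83 + $137.42 = $277.25
Taxable wages = $2,001.32 − $277.25 = $1,724.07
City income tax: $1,724.07 × 0.0225 = $38.79
State withholding: $1,724.07 × 0.0825 = $142.24
PFL insurance: $2,001.32 × 0.015 = $30.02
Social Security tax: $2,001.32 × 0.06 = $120.08
Life insurance premium: $149.26
Vision plan: $99.85
Total deductions = $139.83 + $137.42 + $38.79 + $142.24 + $30.02 + $120.08 + $149.26 + $99.85 = $857.49
Net pay = $2,001.32 − $857.49 = $1,143.83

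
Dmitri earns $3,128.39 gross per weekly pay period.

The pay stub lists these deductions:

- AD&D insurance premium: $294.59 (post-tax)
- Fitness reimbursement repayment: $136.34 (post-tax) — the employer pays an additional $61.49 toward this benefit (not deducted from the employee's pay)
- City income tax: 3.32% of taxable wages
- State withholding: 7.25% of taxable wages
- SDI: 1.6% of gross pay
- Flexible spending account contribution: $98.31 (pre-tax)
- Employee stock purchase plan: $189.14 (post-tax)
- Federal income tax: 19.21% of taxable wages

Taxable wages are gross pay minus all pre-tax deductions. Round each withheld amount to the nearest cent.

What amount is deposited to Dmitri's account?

Flexible spending account contribution: $98.31
Taxable wages = $3,128.39 − $98.31 = $3,030.08
Federal income tax: $3,030.08 × 0.1921 = $582.08
City income tax: $3,030.08 × 0.0332 = $100.60
State withholding: $3,030.08 × 0.0725 = $219.68
SDI: $3,128.39 × 0.016 = $50.05
Employee stock purchase plan: $189.14
Fitness reimbursement repayment: $136.34
AD&D insurance premium: $294.59
(Employer's $61.49 toward fitness reimbursement repayment is not withheld from the employee.)
Total deductions = $98.31 + $582.08 + $100.60 + $219.68 + $50.05 + $189.14 + $136.34 + $294.59 = $1,670.79
Net pay = $3,128.39 − $1,670.79 = $1,457.60

$1,457.60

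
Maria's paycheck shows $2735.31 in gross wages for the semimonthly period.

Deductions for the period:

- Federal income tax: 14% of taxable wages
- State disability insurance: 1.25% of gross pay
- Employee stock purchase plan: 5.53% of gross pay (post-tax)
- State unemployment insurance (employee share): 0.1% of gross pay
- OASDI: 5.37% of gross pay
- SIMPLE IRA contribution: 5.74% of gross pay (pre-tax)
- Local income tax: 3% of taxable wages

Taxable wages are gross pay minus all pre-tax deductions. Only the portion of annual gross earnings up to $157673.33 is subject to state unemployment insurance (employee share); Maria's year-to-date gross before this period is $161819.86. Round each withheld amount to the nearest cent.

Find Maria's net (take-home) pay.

SIMPLE IRA contribution: $2735.31 × 0.0574 = $157.01
Taxable wages = $2735.31 − $157.01 = $2578.30
Local income tax: $2578.30 × 0.03 = $77.35
Federal income tax: $2578.30 × 0.14 = $360.96
OASDI: $2735.31 × 0.0537 = $146.89
State unemployment insurance (employee share): annual cap $157673.33 already reached (YTD $161819.86), so $0.00
State disability insurance: $2735.31 × 0.0125 = $34.19
Employee stock purchase plan: $2735.31 × 0.0553 = $151.26
Total deductions = $157.01 + $77.35 + $360.96 + $146.89 + $0.00 + $34.19 + $151.26 = $927.66
Net pay = $2735.31 − $927.66 = $1807.65

$1807.65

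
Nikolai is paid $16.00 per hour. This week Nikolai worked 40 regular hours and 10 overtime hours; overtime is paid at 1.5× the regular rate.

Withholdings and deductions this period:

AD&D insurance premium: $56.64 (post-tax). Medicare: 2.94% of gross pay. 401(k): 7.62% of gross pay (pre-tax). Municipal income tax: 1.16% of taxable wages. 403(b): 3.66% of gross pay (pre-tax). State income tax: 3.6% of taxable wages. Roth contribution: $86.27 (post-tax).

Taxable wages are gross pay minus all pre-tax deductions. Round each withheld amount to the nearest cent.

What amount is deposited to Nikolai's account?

$574.78

Regular pay: 40 × $16.00 = $640.00
Overtime pay: 10 × $16.00 × 1.5 = $240.00
Gross pay = $640.00 + $240.00 = $880.00
403(b): $880.00 × 0.0366 = $32.21
401(k): $880.00 × 0.0762 = $67.06
Pre-tax total = $32.21 + $67.06 = $99.27
Taxable wages = $880.00 − $99.27 = $780.73
State income tax: $780.73 × 0.036 = $28.11
Municipal income tax: $780.73 × 0.0116 = $9.06
Medicare: $880.00 × 0.0294 = $25.87
AD&D insurance premium: $56.64
Roth contribution: $86.27
Total deductions = $32.21 + $67.06 + $28.11 + $9.06 + $25.87 + $56.64 + $86.27 = $305.22
Net pay = $880.00 − $305.22 = $574.78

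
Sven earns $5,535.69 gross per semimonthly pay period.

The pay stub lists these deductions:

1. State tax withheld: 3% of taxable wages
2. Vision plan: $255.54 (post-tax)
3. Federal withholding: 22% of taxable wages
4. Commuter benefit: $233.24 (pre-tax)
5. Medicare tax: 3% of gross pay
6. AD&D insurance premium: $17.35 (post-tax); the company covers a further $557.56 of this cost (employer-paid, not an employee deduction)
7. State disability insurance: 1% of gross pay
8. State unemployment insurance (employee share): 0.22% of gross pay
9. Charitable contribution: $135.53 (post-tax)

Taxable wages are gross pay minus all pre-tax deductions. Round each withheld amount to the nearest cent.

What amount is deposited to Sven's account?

$3,334.81

Commuter benefit: $233.24
Taxable wages = $5,535.69 − $233.24 = $5,302.45
Federal withholding: $5,302.45 × 0.22 = $1,166.54
State tax withheld: $5,302.45 × 0.03 = $159.07
State disability insurance: $5,535.69 × 0.01 = $55.36
Medicare tax: $5,535.69 × 0.03 = $166.07
State unemployment insurance (employee share): $5,535.69 × 0.0022 = $12.18
AD&D insurance premium: $17.35
Vision plan: $255.54
Charitable contribution: $135.53
(Employer's $557.56 toward AD&D insurance premium is not withheld from the employee.)
Total deductions = $233.24 + $1,166.54 + $159.07 + $55.36 + $166.07 + $12.18 + $17.35 + $255.54 + $135.53 = $2,200.88
Net pay = $5,535.69 − $2,200.88 = $3,334.81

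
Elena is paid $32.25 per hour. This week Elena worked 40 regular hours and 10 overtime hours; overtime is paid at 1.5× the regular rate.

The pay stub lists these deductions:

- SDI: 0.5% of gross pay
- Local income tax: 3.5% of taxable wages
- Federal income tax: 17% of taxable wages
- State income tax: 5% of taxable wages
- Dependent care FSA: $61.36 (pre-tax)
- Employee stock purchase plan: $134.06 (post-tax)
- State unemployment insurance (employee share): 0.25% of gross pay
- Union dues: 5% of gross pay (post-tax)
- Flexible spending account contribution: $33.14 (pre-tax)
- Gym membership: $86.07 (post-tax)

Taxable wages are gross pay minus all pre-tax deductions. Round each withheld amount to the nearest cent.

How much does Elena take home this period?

Regular pay: 40 × $32.25 = $1290.00
Overtime pay: 10 × $32.25 × 1.5 = $483.75
Gross pay = $1290.00 + $483.75 = $1773.75
Dependent care FSA: $61.36
Flexible spending account contribution: $33.14
Pre-tax total = $61.36 + $33.14 = $94.50
Taxable wages = $1773.75 − $94.50 = $1679.25
State income tax: $1679.25 × 0.05 = $83.96
Local income tax: $1679.25 × 0.035 = $58.77
Federal income tax: $1679.25 × 0.17 = $285.47
SDI: $1773.75 × 0.005 = $8.87
State unemployment insurance (employee share): $1773.75 × 0.0025 = $4.43
Employee stock purchase plan: $134.06
Union dues: $1773.75 × 0.05 = $88.69
Gym membership: $86.07
Total deductions = $61.36 + $33.14 + $83.96 + $58.77 + $285.47 + $8.87 + $4.43 + $134.06 + $88.69 + $86.07 = $844.82
Net pay = $1773.75 − $844.82 = $928.93

$928.93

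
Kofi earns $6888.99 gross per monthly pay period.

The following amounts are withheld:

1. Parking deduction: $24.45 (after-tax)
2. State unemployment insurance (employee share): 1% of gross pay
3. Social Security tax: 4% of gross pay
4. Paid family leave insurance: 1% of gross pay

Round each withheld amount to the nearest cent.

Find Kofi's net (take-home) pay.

State unemployment insurance (employee share): $6888.99 × 0.01 = $68.89
Paid family leave insurance: $6888.99 × 0.01 = $68.89
Social Security tax: $6888.99 × 0.04 = $275.56
Parking deduction: $24.45
Total deductions = $68.89 + $68.89 + $275.56 + $24.45 = $437.79
Net pay = $6888.99 − $437.79 = $6451.20

$6451.20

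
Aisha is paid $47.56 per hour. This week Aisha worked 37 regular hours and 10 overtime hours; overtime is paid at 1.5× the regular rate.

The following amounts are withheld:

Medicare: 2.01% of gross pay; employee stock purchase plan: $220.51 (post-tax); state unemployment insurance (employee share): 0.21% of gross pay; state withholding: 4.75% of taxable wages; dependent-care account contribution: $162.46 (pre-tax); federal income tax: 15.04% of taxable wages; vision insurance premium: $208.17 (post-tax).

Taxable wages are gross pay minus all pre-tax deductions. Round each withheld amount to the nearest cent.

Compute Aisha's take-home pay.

Regular pay: 37 × $47.56 = $1759.72
Overtime pay: 10 × $47.56 × 1.5 = $713.40
Gross pay = $1759.72 + $713.40 = $2473.12
Dependent-care account contribution: $162.46
Taxable wages = $2473.12 − $162.46 = $2310.66
State withholding: $2310.66 × 0.0475 = $109.76
Federal income tax: $2310.66 × 0.1504 = $347.52
Medicare: $2473.12 × 0.0201 = $49.71
State unemployment insurance (employee share): $2473.12 × 0.0021 = $5.19
Employee stock purchase plan: $220.51
Vision insurance premium: $208.17
Total deductions = $162.46 + $109.76 + $347.52 + $49.71 + $5.19 + $220.51 + $208.17 = $1103.32
Net pay = $2473.12 − $1103.32 = $1369.80

$1369.80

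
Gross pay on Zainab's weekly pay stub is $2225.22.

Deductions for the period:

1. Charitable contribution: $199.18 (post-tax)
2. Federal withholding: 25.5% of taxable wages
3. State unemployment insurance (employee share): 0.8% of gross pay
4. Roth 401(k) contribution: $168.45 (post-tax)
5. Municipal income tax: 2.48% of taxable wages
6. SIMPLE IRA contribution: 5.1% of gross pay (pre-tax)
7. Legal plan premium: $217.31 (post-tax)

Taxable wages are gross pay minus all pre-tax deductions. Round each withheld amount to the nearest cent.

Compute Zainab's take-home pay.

SIMPLE IRA contribution: $2225.22 × 0.051 = $113.49
Taxable wages = $2225.22 − $113.49 = $2111.73
Municipal income tax: $2111.73 × 0.0248 = $52.37
Federal withholding: $2111.73 × 0.255 = $538.49
State unemployment insurance (employee share): $2225.22 × 0.008 = $17.80
Charitable contribution: $199.18
Legal plan premium: $217.31
Roth 401(k) contribution: $168.45
Total deductions = $113.49 + $52.37 + $538.49 + $17.80 + $199.18 + $217.31 + $168.45 = $1307.09
Net pay = $2225.22 − $1307.09 = $918.13

$918.13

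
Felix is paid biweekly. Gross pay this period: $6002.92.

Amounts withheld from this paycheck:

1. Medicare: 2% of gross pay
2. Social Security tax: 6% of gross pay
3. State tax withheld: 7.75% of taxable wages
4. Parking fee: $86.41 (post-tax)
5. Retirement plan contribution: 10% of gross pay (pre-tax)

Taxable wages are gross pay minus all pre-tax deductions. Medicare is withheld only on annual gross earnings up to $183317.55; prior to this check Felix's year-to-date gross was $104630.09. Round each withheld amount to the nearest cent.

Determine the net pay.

$4417.28

Retirement plan contribution: $6002.92 × 0.1 = $600.29
Taxable wages = $6002.92 − $600.29 = $5402.63
State tax withheld: $5402.63 × 0.0775 = $418.70
Social Security tax: $6002.92 × 0.06 = $360.18
Medicare: cap not yet reached, full $6002.92 is subject → $6002.92 × 0.02 = $120.06
Parking fee: $86.41
Total deductions = $600.29 + $418.70 + $360.18 + $120.06 + $86.41 = $1585.64
Net pay = $6002.92 − $1585.64 = $4417.28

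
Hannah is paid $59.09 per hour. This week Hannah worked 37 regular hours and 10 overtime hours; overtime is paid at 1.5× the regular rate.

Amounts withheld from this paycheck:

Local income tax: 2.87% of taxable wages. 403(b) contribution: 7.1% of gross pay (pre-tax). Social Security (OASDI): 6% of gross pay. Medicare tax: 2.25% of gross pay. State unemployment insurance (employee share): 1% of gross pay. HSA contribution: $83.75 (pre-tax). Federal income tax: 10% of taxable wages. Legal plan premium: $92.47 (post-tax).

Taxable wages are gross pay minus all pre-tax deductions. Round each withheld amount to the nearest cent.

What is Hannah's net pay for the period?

$2,037.47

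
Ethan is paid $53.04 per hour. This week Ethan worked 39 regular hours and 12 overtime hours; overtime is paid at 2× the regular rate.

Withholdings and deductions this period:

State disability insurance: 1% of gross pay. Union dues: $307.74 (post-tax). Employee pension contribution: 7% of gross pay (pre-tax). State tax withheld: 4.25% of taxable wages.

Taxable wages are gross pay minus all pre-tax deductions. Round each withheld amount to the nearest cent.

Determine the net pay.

Regular pay: 39 × $53.04 = $2,068.56
Overtime pay: 12 × $53.04 × 2 = $1,272.96
Gross pay = $2,068.56 + $1,272.96 = $3,341.52
Employee pension contribution: $3,341.52 × 0.07 = $233.91
Taxable wages = $3,341.52 − $233.91 = $3,107.61
State tax withheld: $3,107.61 × 0.0425 = $132.07
State disability insurance: $3,341.52 × 0.01 = $33.42
Union dues: $307.74
Total deductions = $233.91 + $132.07 + $33.42 + $307.74 = $707.14
Net pay = $3,341.52 − $707.14 = $2,634.38

$2,634.38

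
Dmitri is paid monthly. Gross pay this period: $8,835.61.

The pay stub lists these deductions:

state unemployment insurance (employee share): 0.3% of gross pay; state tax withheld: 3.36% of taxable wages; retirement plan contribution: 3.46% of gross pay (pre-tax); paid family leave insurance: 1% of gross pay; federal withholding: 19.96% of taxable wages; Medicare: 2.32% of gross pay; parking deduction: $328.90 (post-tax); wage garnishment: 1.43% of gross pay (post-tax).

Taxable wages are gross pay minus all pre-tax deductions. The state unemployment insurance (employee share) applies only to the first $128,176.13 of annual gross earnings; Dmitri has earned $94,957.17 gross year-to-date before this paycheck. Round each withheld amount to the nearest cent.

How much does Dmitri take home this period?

$5,765.62

Retirement plan contribution: $8,835.61 × 0.0346 = $305.71
Taxable wages = $8,835.61 − $305.71 = $8,529.90
Federal withholding: $8,529.90 × 0.1996 = $1,702.57
State tax withheld: $8,529.90 × 0.0336 = $286.60
Paid family leave insurance: $8,835.61 × 0.01 = $88.36
State unemployment insurance (employee share): cap not yet reached, full $8,835.61 is subject → $8,835.61 × 0.003 = $26.51
Medicare: $8,835.61 × 0.0232 = $204.99
Wage garnishment: $8,835.61 × 0.0143 = $126.35
Parking deduction: $328.90
Total deductions = $305.71 + $1,702.57 + $286.60 + $88.36 + $26.51 + $204.99 + $126.35 + $328.90 = $3,069.99
Net pay = $8,835.61 − $3,069.99 = $5,765.62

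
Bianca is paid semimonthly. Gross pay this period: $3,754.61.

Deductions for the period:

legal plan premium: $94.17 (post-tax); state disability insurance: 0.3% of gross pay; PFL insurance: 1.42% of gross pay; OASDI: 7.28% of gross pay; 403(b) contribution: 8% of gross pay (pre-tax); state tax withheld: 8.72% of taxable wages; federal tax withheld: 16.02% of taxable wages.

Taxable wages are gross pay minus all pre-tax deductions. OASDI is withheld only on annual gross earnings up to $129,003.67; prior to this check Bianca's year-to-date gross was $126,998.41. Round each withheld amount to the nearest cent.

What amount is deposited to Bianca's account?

$2,294.93

403(b) contribution: $3,754.61 × 0.08 = $300.37
Taxable wages = $3,754.61 − $300.37 = $3,454.24
State tax withheld: $3,454.24 × 0.0872 = $301.21
Federal tax withheld: $3,454.24 × 0.1602 = $553.37
State disability insurance: $3,754.61 × 0.003 = $11.26
OASDI: only $129,003.67 − $126,998.41 = $2,005.26 of this check is subject → $2,005.26 × 0.0728 = $145.98
PFL insurance: $3,754.61 × 0.0142 = $53.32
Legal plan premium: $94.17
Total deductions = $300.37 + $301.21 + $553.37 + $11.26 + $145.98 + $53.32 + $94.17 = $1,459.68
Net pay = $3,754.61 − $1,459.68 = $2,294.93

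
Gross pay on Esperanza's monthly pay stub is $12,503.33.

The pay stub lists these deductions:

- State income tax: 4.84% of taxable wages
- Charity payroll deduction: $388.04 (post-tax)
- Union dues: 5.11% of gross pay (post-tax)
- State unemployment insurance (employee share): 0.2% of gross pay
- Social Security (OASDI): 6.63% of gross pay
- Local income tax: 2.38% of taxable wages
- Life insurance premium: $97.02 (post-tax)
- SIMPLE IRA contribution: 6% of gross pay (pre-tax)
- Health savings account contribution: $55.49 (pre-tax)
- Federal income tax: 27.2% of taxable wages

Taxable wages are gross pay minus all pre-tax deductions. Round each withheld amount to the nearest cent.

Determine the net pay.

Health savings account contribution: $55.49
SIMPLE IRA contribution: $12,503.33 × 0.06 = $750.20
Pre-tax total = $55.49 + $750.20 = $805.69
Taxable wages = $12,503.33 − $805.69 = $11,697.64
State income tax: $11,697.64 × 0.0484 = $566.17
Federal income tax: $11,697.64 × 0.272 = $3,181.76
Local income tax: $11,697.64 × 0.0238 = $278.40
Social Security (OASDI): $12,503.33 × 0.0663 = $828.97
State unemployment insurance (employee share): $12,503.33 × 0.002 = $25.01
Union dues: $12,503.33 × 0.0511 = $638.92
Life insurance premium: $97.02
Charity payroll deduction: $388.04
Total deductions = $55.49 + $750.20 + $566.17 + $3,181.76 + $278.40 + $828.97 + $25.01 + $638.92 + $97.02 + $388.04 = $6,809.98
Net pay = $12,503.33 − $6,809.98 = $5,693.35

$5,693.35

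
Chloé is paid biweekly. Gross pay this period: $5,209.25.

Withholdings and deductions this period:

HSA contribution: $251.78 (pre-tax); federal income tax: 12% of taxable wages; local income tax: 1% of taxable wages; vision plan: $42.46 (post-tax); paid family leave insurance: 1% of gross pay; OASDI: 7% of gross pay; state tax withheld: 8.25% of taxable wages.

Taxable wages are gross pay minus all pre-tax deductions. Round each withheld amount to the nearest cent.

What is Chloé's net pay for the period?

$3,444.81

HSA contribution: $251.78
Taxable wages = $5,209.25 − $251.78 = $4,957.47
Local income tax: $4,957.47 × 0.01 = $49.57
Federal income tax: $4,957.47 × 0.12 = $594.90
State tax withheld: $4,957.47 × 0.0825 = $408.99
OASDI: $5,209.25 × 0.07 = $364.65
Paid family leave insurance: $5,209.25 × 0.01 = $52.09
Vision plan: $42.46
Total deductions = $251.78 + $49.57 + $594.90 + $408.99 + $364.65 + $52.09 + $42.46 = $1,764.44
Net pay = $5,209.25 − $1,764.44 = $3,444.81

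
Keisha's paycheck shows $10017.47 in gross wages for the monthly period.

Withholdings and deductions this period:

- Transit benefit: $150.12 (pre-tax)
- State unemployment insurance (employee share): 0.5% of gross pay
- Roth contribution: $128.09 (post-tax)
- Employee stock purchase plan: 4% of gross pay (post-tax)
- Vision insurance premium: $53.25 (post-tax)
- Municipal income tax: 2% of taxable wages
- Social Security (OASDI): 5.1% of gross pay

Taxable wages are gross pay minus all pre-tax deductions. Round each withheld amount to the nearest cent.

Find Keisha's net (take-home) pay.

Transit benefit: $150.12
Taxable wages = $10017.47 − $150.12 = $9867.35
Municipal income tax: $9867.35 × 0.02 = $197.35
Social Security (OASDI): $10017.47 × 0.051 = $510.89
State unemployment insurance (employee share): $10017.47 × 0.005 = $50.09
Roth contribution: $128.09
Employee stock purchase plan: $10017.47 × 0.04 = $400.70
Vision insurance premium: $53.25
Total deductions = $150.12 + $197.35 + $510.89 + $50.09 + $128.09 + $400.70 + $53.25 = $1490.49
Net pay = $10017.47 − $1490.49 = $8526.98

$8526.98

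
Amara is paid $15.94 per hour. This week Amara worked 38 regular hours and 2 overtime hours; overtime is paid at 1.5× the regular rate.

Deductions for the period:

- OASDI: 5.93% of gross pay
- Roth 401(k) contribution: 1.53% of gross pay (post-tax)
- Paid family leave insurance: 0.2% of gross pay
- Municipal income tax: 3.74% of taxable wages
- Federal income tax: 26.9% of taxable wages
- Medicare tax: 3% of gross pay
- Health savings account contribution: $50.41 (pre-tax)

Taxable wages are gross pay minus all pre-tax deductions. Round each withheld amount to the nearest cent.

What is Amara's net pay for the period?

$348.66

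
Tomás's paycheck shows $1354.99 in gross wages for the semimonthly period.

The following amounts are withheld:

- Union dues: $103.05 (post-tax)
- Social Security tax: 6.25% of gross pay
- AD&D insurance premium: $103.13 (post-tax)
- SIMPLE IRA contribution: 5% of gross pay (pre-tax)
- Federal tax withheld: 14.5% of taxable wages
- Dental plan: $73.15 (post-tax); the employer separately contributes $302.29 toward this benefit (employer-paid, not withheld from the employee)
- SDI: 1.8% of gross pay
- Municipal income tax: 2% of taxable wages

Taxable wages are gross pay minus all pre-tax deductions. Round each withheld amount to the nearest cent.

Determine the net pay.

$686.44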